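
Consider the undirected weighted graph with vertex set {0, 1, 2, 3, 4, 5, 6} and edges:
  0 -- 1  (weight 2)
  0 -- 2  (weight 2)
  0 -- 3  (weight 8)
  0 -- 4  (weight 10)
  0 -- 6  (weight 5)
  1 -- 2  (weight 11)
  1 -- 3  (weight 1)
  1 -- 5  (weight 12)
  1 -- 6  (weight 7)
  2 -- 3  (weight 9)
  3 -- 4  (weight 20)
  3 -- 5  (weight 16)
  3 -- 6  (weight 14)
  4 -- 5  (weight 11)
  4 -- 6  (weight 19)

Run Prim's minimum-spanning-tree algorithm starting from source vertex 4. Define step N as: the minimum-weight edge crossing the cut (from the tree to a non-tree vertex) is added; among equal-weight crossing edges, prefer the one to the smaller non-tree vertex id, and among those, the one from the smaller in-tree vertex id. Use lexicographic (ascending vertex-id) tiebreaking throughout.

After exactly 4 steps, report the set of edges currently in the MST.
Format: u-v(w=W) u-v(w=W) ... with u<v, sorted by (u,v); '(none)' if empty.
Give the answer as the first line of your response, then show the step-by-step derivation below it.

0-1(w=2) 0-2(w=2) 0-4(w=10) 1-3(w=1)

step 1: add edge 0-4 (w=10); MST = {0-4(w=10)}
step 2: add edge 0-1 (w=2); MST = {0-1(w=2) 0-4(w=10)}
step 3: add edge 1-3 (w=1); MST = {0-1(w=2) 0-4(w=10) 1-3(w=1)}
step 4: add edge 0-2 (w=2); MST = {0-1(w=2) 0-2(w=2) 0-4(w=10) 1-3(w=1)}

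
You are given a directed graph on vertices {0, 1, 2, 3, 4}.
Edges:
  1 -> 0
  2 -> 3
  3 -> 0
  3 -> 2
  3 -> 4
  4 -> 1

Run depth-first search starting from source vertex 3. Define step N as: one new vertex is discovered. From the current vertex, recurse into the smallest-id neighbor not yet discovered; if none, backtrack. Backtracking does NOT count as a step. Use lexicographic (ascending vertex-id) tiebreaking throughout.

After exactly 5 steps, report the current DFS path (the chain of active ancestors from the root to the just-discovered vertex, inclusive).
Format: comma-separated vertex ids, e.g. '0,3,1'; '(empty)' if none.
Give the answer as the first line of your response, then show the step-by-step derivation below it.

3,4,1

step 1: discover 3; path=3; order=3
step 2: discover 0; path=3>0; order=3,0
step 3: discover 2; path=3>2; order=3,0,2
step 4: discover 4; path=3>4; order=3,0,2,4
step 5: discover 1; path=3>4>1; order=3,0,2,4,1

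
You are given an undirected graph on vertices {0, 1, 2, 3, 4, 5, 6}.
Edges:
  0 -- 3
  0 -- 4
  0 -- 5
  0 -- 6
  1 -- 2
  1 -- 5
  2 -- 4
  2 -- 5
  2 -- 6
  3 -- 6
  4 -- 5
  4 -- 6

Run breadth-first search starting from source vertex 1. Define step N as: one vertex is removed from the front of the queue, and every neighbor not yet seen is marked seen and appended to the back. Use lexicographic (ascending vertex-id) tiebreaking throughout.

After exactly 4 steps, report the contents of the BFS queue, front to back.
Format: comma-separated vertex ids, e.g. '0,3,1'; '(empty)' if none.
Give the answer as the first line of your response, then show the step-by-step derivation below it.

6,0

step 1: dequeue 1; queue=[2,5]; order=1
step 2: dequeue 2; queue=[5,4,6]; order=1,2
step 3: dequeue 5; queue=[4,6,0]; order=1,2,5
step 4: dequeue 4; queue=[6,0]; order=1,2,5,4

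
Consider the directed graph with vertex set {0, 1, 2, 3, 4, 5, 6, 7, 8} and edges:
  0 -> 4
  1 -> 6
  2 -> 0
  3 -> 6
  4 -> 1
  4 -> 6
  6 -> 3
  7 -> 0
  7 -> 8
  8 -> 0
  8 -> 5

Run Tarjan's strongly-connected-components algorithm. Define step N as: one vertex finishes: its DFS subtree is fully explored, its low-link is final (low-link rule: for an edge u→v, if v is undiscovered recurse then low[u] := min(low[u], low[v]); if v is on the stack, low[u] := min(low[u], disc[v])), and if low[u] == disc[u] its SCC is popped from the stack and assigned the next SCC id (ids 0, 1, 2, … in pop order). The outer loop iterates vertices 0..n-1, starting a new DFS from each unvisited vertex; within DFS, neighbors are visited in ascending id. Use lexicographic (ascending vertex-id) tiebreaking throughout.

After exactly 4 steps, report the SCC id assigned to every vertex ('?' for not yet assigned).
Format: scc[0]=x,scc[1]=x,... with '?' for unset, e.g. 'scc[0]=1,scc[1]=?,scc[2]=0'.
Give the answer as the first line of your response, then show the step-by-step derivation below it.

scc[0]=?,scc[1]=1,scc[2]=?,scc[3]=0,scc[4]=2,scc[5]=?,scc[6]=0,scc[7]=?,scc[8]=?

step 1: low=(low[0]=0,low[1]=2,low[2]=?,low[3]=3,low[4]=1,low[5]=?,low[6]=3,low[7]=?,low[8]=?); scc=(scc[0]=?,scc[1]=?,scc[2]=?,scc[3]=?,scc[4]=?,scc[5]=?,scc[6]=?,scc[7]=?,scc[8]=?)
step 2: low=(low[0]=0,low[1]=2,low[2]=?,low[3]=3,low[4]=1,low[5]=?,low[6]=3,low[7]=?,low[8]=?); scc=(scc[0]=?,scc[1]=?,scc[2]=?,scc[3]=0,scc[4]=?,scc[5]=?,scc[6]=0,scc[7]=?,scc[8]=?)
step 3: low=(low[0]=0,low[1]=2,low[2]=?,low[3]=3,low[4]=1,low[5]=?,low[6]=3,low[7]=?,low[8]=?); scc=(scc[0]=?,scc[1]=1,scc[2]=?,scc[3]=0,scc[4]=?,scc[5]=?,scc[6]=0,scc[7]=?,scc[8]=?)
step 4: low=(low[0]=0,low[1]=2,low[2]=?,low[3]=3,low[4]=1,low[5]=?,low[6]=3,low[7]=?,low[8]=?); scc=(scc[0]=?,scc[1]=1,scc[2]=?,scc[3]=0,scc[4]=2,scc[5]=?,scc[6]=0,scc[7]=?,scc[8]=?)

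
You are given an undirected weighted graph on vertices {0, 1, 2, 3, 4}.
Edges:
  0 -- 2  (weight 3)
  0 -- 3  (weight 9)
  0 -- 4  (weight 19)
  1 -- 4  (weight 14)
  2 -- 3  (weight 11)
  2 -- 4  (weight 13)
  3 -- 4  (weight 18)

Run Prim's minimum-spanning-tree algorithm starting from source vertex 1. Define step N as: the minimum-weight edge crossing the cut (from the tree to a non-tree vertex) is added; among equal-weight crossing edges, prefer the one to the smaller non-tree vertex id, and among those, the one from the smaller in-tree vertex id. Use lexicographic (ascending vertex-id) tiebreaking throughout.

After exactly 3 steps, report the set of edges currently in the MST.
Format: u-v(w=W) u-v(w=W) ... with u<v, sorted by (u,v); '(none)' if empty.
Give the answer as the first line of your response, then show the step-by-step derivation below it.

0-2(w=3) 1-4(w=14) 2-4(w=13)

step 1: add edge 1-4 (w=14); MST = {1-4(w=14)}
step 2: add edge 2-4 (w=13); MST = {1-4(w=14) 2-4(w=13)}
step 3: add edge 0-2 (w=3); MST = {0-2(w=3) 1-4(w=14) 2-4(w=13)}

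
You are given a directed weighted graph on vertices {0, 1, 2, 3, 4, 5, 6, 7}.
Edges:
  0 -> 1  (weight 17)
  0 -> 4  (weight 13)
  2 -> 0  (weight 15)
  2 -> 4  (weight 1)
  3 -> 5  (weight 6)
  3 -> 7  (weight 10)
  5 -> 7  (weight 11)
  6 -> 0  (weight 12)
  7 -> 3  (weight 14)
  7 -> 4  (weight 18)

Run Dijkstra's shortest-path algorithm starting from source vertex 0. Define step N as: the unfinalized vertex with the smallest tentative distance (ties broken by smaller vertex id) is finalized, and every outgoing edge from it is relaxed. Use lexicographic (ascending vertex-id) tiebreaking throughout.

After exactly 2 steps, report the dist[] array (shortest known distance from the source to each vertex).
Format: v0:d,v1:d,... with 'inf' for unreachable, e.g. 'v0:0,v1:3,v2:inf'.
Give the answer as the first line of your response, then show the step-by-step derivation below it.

v0:0,v1:17,v2:inf,v3:inf,v4:13,v5:inf,v6:inf,v7:inf

step 1: dist = v0:0,v1:17,v2:inf,v3:inf,v4:13,v5:inf,v6:inf,v7:inf
step 2: dist = v0:0,v1:17,v2:inf,v3:inf,v4:13,v5:inf,v6:inf,v7:inf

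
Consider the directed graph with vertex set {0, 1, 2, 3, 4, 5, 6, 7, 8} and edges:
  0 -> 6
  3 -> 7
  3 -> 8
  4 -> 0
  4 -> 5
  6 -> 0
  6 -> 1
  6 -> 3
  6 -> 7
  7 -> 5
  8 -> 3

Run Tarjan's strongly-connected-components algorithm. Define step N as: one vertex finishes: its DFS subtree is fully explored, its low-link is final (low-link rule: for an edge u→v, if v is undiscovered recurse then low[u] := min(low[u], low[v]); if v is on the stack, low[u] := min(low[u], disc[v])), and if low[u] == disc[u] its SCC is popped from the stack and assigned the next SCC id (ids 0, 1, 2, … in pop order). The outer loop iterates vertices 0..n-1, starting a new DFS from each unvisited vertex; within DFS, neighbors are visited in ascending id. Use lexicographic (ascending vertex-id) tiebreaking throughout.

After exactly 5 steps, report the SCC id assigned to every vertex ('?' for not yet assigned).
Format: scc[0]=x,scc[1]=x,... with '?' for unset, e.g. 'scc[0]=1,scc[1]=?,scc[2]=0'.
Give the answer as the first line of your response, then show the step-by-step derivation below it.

scc[0]=?,scc[1]=0,scc[2]=?,scc[3]=3,scc[4]=?,scc[5]=1,scc[6]=?,scc[7]=2,scc[8]=3

step 1: low=(low[0]=0,low[1]=2,low[2]=?,low[3]=?,low[4]=?,low[5]=?,low[6]=0,low[7]=?,low[8]=?); scc=(scc[0]=?,scc[1]=0,scc[2]=?,scc[3]=?,scc[4]=?,scc[5]=?,scc[6]=?,scc[7]=?,scc[8]=?)
step 2: low=(low[0]=0,low[1]=2,low[2]=?,low[3]=3,low[4]=?,low[5]=5,low[6]=0,low[7]=4,low[8]=?); scc=(scc[0]=?,scc[1]=0,scc[2]=?,scc[3]=?,scc[4]=?,scc[5]=1,scc[6]=?,scc[7]=?,scc[8]=?)
step 3: low=(low[0]=0,low[1]=2,low[2]=?,low[3]=3,low[4]=?,low[5]=5,low[6]=0,low[7]=4,low[8]=?); scc=(scc[0]=?,scc[1]=0,scc[2]=?,scc[3]=?,scc[4]=?,scc[5]=1,scc[6]=?,scc[7]=2,scc[8]=?)
step 4: low=(low[0]=0,low[1]=2,low[2]=?,low[3]=3,low[4]=?,low[5]=5,low[6]=0,low[7]=4,low[8]=3); scc=(scc[0]=?,scc[1]=0,scc[2]=?,scc[3]=?,scc[4]=?,scc[5]=1,scc[6]=?,scc[7]=2,scc[8]=?)
step 5: low=(low[0]=0,low[1]=2,low[2]=?,low[3]=3,low[4]=?,low[5]=5,low[6]=0,low[7]=4,low[8]=3); scc=(scc[0]=?,scc[1]=0,scc[2]=?,scc[3]=3,scc[4]=?,scc[5]=1,scc[6]=?,scc[7]=2,scc[8]=3)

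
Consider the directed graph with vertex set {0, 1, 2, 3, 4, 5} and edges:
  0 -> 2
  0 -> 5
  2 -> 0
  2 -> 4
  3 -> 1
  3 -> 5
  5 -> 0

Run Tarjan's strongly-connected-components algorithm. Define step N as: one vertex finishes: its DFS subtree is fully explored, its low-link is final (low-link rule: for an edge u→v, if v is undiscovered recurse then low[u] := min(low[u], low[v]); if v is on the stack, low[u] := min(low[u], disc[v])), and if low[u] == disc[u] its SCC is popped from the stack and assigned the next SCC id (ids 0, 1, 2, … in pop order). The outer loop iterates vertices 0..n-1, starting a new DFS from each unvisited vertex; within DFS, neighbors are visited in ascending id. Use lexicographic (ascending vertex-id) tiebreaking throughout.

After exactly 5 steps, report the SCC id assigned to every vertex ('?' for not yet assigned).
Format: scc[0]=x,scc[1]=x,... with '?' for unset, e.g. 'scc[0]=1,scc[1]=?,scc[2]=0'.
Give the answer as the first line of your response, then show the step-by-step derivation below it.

scc[0]=1,scc[1]=2,scc[2]=1,scc[3]=?,scc[4]=0,scc[5]=1

step 1: low=(low[0]=0,low[1]=?,low[2]=0,low[3]=?,low[4]=2,low[5]=?); scc=(scc[0]=?,scc[1]=?,scc[2]=?,scc[3]=?,scc[4]=0,scc[5]=?)
step 2: low=(low[0]=0,low[1]=?,low[2]=0,low[3]=?,low[4]=2,low[5]=?); scc=(scc[0]=?,scc[1]=?,scc[2]=?,scc[3]=?,scc[4]=0,scc[5]=?)
step 3: low=(low[0]=0,low[1]=?,low[2]=0,low[3]=?,low[4]=2,low[5]=0); scc=(scc[0]=?,scc[1]=?,scc[2]=?,scc[3]=?,scc[4]=0,scc[5]=?)
step 4: low=(low[0]=0,low[1]=?,low[2]=0,low[3]=?,low[4]=2,low[5]=0); scc=(scc[0]=1,scc[1]=?,scc[2]=1,scc[3]=?,scc[4]=0,scc[5]=1)
step 5: low=(low[0]=0,low[1]=4,low[2]=0,low[3]=?,low[4]=2,low[5]=0); scc=(scc[0]=1,scc[1]=2,scc[2]=1,scc[3]=?,scc[4]=0,scc[5]=1)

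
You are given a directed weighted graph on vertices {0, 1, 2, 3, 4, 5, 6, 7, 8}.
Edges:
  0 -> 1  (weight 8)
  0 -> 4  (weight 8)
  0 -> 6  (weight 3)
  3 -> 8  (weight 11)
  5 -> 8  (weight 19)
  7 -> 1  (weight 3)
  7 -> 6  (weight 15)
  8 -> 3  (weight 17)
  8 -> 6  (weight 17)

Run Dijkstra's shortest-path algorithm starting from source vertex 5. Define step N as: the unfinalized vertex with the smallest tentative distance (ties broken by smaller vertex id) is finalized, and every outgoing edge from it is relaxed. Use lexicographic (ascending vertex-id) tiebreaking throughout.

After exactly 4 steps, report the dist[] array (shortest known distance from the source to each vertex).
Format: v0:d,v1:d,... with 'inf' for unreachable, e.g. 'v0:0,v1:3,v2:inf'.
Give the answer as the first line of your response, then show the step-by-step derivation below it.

v0:inf,v1:inf,v2:inf,v3:36,v4:inf,v5:0,v6:36,v7:inf,v8:19

step 1: dist = v0:inf,v1:inf,v2:inf,v3:inf,v4:inf,v5:0,v6:inf,v7:inf,v8:19
step 2: dist = v0:inf,v1:inf,v2:inf,v3:36,v4:inf,v5:0,v6:36,v7:inf,v8:19
step 3: dist = v0:inf,v1:inf,v2:inf,v3:36,v4:inf,v5:0,v6:36,v7:inf,v8:19
step 4: dist = v0:inf,v1:inf,v2:inf,v3:36,v4:inf,v5:0,v6:36,v7:inf,v8:19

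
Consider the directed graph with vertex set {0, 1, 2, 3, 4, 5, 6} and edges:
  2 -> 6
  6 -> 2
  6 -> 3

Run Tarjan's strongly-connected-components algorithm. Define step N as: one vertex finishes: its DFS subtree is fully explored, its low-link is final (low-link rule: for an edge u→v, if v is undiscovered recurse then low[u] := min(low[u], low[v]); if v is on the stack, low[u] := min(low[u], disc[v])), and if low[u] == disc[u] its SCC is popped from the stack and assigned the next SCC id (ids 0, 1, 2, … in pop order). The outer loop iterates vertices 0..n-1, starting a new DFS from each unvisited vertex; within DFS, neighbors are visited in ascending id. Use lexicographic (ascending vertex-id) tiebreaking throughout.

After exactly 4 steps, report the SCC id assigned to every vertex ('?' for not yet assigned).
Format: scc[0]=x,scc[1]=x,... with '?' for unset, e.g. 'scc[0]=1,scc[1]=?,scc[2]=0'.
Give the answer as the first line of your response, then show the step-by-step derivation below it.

scc[0]=0,scc[1]=1,scc[2]=?,scc[3]=2,scc[4]=?,scc[5]=?,scc[6]=?

step 1: low=(low[0]=0,low[1]=?,low[2]=?,low[3]=?,low[4]=?,low[5]=?,low[6]=?); scc=(scc[0]=0,scc[1]=?,scc[2]=?,scc[3]=?,scc[4]=?,scc[5]=?,scc[6]=?)
step 2: low=(low[0]=0,low[1]=1,low[2]=?,low[3]=?,low[4]=?,low[5]=?,low[6]=?); scc=(scc[0]=0,scc[1]=1,scc[2]=?,scc[3]=?,scc[4]=?,scc[5]=?,scc[6]=?)
step 3: low=(low[0]=0,low[1]=1,low[2]=2,low[3]=4,low[4]=?,low[5]=?,low[6]=2); scc=(scc[0]=0,scc[1]=1,scc[2]=?,scc[3]=2,scc[4]=?,scc[5]=?,scc[6]=?)
step 4: low=(low[0]=0,low[1]=1,low[2]=2,low[3]=4,low[4]=?,low[5]=?,low[6]=2); scc=(scc[0]=0,scc[1]=1,scc[2]=?,scc[3]=2,scc[4]=?,scc[5]=?,scc[6]=?)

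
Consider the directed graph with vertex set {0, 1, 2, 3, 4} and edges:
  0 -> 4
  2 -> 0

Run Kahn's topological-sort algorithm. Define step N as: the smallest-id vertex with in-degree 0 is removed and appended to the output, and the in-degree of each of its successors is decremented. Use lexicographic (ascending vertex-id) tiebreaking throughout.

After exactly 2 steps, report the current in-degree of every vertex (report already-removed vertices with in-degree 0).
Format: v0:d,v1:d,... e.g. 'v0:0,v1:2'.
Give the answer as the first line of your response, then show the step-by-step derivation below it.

v0:0,v1:0,v2:0,v3:0,v4:1

step 1: output 1; order=[1]; indeg=(1,0,0,0,1)
step 2: output 2; order=[1,2]; indeg=(0,0,0,0,1)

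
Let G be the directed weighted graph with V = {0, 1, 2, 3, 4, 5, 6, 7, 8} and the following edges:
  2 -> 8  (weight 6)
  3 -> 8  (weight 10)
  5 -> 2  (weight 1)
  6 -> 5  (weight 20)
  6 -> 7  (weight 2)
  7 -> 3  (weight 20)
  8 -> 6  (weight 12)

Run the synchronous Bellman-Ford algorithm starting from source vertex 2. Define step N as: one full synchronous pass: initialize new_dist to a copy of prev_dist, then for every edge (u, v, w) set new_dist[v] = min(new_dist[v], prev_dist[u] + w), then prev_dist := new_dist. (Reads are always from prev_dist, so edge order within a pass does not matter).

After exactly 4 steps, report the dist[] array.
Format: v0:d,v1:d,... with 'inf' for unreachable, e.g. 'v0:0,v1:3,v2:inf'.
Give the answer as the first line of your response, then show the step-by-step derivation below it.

v0:inf,v1:inf,v2:0,v3:40,v4:inf,v5:38,v6:18,v7:20,v8:6

step 1: dist = v0:inf,v1:inf,v2:0,v3:inf,v4:inf,v5:inf,v6:inf,v7:inf,v8:6
step 2: dist = v0:inf,v1:inf,v2:0,v3:inf,v4:inf,v5:inf,v6:18,v7:inf,v8:6
step 3: dist = v0:inf,v1:inf,v2:0,v3:inf,v4:inf,v5:38,v6:18,v7:20,v8:6
step 4: dist = v0:inf,v1:inf,v2:0,v3:40,v4:inf,v5:38,v6:18,v7:20,v8:6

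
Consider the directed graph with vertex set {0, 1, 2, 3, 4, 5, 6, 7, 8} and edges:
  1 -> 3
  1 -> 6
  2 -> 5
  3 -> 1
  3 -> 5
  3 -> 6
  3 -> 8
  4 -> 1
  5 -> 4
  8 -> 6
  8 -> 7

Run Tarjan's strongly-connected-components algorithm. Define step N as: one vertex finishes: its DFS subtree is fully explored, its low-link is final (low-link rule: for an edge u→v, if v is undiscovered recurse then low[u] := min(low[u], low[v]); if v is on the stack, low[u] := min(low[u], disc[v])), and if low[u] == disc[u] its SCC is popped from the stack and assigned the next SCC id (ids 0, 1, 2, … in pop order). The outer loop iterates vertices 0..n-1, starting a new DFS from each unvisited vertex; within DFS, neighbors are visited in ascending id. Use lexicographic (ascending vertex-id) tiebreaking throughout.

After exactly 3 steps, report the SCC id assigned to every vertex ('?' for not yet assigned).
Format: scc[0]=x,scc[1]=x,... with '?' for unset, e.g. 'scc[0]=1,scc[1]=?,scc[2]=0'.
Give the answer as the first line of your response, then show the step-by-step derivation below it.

scc[0]=0,scc[1]=?,scc[2]=?,scc[3]=?,scc[4]=?,scc[5]=?,scc[6]=?,scc[7]=?,scc[8]=?

step 1: low=(low[0]=0,low[1]=?,low[2]=?,low[3]=?,low[4]=?,low[5]=?,low[6]=?,low[7]=?,low[8]=?); scc=(scc[0]=0,scc[1]=?,scc[2]=?,scc[3]=?,scc[4]=?,scc[5]=?,scc[6]=?,scc[7]=?,scc[8]=?)
step 2: low=(low[0]=0,low[1]=1,low[2]=?,low[3]=1,low[4]=1,low[5]=3,low[6]=?,low[7]=?,low[8]=?); scc=(scc[0]=0,scc[1]=?,scc[2]=?,scc[3]=?,scc[4]=?,scc[5]=?,scc[6]=?,scc[7]=?,scc[8]=?)
step 3: low=(low[0]=0,low[1]=1,low[2]=?,low[3]=1,low[4]=1,low[5]=1,low[6]=?,low[7]=?,low[8]=?); scc=(scc[0]=0,scc[1]=?,scc[2]=?,scc[3]=?,scc[4]=?,scc[5]=?,scc[6]=?,scc[7]=?,scc[8]=?)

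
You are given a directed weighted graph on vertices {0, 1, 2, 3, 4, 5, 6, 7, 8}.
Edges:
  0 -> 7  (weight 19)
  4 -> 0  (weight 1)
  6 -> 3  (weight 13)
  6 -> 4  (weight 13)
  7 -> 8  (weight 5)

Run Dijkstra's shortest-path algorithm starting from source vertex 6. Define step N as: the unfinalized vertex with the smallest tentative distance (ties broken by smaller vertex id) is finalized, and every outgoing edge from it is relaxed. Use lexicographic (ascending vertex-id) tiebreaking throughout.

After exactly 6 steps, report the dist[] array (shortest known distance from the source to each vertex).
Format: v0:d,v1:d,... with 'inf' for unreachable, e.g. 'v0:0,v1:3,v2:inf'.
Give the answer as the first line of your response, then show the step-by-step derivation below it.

v0:14,v1:inf,v2:inf,v3:13,v4:13,v5:inf,v6:0,v7:33,v8:38

step 1: dist = v0:inf,v1:inf,v2:inf,v3:13,v4:13,v5:inf,v6:0,v7:inf,v8:inf
step 2: dist = v0:inf,v1:inf,v2:inf,v3:13,v4:13,v5:inf,v6:0,v7:inf,v8:inf
step 3: dist = v0:14,v1:inf,v2:inf,v3:13,v4:13,v5:inf,v6:0,v7:inf,v8:inf
step 4: dist = v0:14,v1:inf,v2:inf,v3:13,v4:13,v5:inf,v6:0,v7:33,v8:inf
step 5: dist = v0:14,v1:inf,v2:inf,v3:13,v4:13,v5:inf,v6:0,v7:33,v8:38
step 6: dist = v0:14,v1:inf,v2:inf,v3:13,v4:13,v5:inf,v6:0,v7:33,v8:38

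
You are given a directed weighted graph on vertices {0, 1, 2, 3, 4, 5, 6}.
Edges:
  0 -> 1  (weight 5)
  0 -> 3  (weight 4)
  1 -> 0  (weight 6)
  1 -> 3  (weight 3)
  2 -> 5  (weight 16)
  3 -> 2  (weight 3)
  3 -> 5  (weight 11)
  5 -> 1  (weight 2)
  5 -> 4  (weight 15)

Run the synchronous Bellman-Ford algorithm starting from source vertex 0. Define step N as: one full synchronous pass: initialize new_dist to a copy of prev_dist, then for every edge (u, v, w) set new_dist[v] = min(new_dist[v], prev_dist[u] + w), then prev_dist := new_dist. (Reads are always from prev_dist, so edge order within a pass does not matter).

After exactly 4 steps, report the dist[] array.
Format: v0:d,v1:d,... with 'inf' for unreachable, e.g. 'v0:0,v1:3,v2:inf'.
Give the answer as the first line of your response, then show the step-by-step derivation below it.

v0:0,v1:5,v2:7,v3:4,v4:30,v5:15,v6:inf

step 1: dist = v0:0,v1:5,v2:inf,v3:4,v4:inf,v5:inf,v6:inf
step 2: dist = v0:0,v1:5,v2:7,v3:4,v4:inf,v5:15,v6:inf
step 3: dist = v0:0,v1:5,v2:7,v3:4,v4:30,v5:15,v6:inf
step 4: dist = v0:0,v1:5,v2:7,v3:4,v4:30,v5:15,v6:inf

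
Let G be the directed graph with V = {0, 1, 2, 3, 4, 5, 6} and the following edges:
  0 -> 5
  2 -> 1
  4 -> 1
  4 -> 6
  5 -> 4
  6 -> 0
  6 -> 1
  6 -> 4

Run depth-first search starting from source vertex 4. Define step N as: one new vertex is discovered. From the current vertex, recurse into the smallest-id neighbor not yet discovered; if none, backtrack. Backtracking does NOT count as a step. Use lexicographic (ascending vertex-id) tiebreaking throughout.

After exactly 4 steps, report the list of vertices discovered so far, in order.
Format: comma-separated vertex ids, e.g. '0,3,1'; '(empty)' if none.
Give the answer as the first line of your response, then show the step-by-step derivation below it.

4,1,6,0

step 1: discover 4; path=4; order=4
step 2: discover 1; path=4>1; order=4,1
step 3: discover 6; path=4>6; order=4,1,6
step 4: discover 0; path=4>6>0; order=4,1,6,0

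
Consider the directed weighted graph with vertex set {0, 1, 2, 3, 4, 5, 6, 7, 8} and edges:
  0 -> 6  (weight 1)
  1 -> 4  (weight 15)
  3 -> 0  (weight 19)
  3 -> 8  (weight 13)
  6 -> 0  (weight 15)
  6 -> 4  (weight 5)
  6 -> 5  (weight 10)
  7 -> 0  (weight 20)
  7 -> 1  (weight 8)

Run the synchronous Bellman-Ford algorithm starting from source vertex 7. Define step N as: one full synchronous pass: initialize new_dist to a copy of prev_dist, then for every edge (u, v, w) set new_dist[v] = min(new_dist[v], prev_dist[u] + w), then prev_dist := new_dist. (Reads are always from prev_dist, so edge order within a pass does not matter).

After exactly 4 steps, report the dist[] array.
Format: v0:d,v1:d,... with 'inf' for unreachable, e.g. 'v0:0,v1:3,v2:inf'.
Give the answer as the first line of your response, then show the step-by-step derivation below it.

v0:20,v1:8,v2:inf,v3:inf,v4:23,v5:31,v6:21,v7:0,v8:inf

step 1: dist = v0:20,v1:8,v2:inf,v3:inf,v4:inf,v5:inf,v6:inf,v7:0,v8:inf
step 2: dist = v0:20,v1:8,v2:inf,v3:inf,v4:23,v5:inf,v6:21,v7:0,v8:inf
step 3: dist = v0:20,v1:8,v2:inf,v3:inf,v4:23,v5:31,v6:21,v7:0,v8:inf
step 4: dist = v0:20,v1:8,v2:inf,v3:inf,v4:23,v5:31,v6:21,v7:0,v8:inf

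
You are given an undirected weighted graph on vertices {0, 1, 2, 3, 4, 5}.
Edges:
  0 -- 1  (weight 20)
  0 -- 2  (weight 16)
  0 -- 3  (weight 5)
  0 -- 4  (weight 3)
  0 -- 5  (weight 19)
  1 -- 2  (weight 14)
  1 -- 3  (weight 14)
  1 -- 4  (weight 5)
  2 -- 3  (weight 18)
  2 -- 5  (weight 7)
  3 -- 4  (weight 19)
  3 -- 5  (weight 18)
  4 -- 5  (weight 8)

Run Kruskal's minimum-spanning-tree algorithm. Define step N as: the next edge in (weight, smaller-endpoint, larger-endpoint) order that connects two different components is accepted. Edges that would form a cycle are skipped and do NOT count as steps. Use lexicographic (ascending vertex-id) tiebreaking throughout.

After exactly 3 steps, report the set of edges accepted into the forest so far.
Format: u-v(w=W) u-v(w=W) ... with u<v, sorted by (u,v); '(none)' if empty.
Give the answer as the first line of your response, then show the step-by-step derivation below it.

0-3(w=5) 0-4(w=3) 1-4(w=5)

step 1: add edge 0-4 (w=3); MST = {0-4(w=3)}
step 2: add edge 0-3 (w=5); MST = {0-3(w=5) 0-4(w=3)}
step 3: add edge 1-4 (w=5); MST = {0-3(w=5) 0-4(w=3) 1-4(w=5)}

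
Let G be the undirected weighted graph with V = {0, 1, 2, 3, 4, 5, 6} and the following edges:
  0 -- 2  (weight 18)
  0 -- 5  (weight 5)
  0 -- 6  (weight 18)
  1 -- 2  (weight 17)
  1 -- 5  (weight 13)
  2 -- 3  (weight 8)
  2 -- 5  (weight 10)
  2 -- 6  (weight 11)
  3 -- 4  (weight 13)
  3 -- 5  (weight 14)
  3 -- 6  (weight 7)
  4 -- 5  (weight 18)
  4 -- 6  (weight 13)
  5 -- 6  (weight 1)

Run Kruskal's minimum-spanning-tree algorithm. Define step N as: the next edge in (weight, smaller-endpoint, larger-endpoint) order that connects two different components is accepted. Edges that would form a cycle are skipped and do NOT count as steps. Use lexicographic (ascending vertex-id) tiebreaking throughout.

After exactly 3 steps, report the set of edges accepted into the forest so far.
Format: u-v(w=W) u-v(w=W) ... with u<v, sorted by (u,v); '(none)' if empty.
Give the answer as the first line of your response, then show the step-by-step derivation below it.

0-5(w=5) 3-6(w=7) 5-6(w=1)

step 1: add edge 5-6 (w=1); MST = {5-6(w=1)}
step 2: add edge 0-5 (w=5); MST = {0-5(w=5) 5-6(w=1)}
step 3: add edge 3-6 (w=7); MST = {0-5(w=5) 3-6(w=7) 5-6(w=1)}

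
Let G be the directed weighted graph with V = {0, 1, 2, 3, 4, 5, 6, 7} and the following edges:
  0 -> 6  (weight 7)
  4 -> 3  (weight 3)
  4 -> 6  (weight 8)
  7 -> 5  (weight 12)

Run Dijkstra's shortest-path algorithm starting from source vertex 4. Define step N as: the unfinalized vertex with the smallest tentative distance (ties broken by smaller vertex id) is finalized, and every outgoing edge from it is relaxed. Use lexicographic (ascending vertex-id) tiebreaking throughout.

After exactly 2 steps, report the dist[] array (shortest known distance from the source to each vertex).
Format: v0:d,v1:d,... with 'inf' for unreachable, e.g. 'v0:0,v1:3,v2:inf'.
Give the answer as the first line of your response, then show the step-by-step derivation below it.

v0:inf,v1:inf,v2:inf,v3:3,v4:0,v5:inf,v6:8,v7:inf

step 1: dist = v0:inf,v1:inf,v2:inf,v3:3,v4:0,v5:inf,v6:8,v7:inf
step 2: dist = v0:inf,v1:inf,v2:inf,v3:3,v4:0,v5:inf,v6:8,v7:inf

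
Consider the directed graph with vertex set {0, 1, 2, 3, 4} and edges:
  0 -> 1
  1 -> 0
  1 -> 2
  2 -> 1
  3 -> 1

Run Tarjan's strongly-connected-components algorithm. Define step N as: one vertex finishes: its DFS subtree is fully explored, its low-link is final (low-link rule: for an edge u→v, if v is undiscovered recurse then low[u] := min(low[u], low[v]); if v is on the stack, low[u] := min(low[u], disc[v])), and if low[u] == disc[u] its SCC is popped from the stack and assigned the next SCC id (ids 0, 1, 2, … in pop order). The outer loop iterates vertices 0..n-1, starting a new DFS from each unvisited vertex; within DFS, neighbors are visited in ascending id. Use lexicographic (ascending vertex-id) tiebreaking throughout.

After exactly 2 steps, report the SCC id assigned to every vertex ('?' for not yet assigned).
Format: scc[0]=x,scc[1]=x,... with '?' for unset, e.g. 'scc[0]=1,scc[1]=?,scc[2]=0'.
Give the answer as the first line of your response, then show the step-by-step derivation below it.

scc[0]=?,scc[1]=?,scc[2]=?,scc[3]=?,scc[4]=?

step 1: low=(low[0]=0,low[1]=0,low[2]=1,low[3]=?,low[4]=?); scc=(scc[0]=?,scc[1]=?,scc[2]=?,scc[3]=?,scc[4]=?)
step 2: low=(low[0]=0,low[1]=0,low[2]=1,low[3]=?,low[4]=?); scc=(scc[0]=?,scc[1]=?,scc[2]=?,scc[3]=?,scc[4]=?)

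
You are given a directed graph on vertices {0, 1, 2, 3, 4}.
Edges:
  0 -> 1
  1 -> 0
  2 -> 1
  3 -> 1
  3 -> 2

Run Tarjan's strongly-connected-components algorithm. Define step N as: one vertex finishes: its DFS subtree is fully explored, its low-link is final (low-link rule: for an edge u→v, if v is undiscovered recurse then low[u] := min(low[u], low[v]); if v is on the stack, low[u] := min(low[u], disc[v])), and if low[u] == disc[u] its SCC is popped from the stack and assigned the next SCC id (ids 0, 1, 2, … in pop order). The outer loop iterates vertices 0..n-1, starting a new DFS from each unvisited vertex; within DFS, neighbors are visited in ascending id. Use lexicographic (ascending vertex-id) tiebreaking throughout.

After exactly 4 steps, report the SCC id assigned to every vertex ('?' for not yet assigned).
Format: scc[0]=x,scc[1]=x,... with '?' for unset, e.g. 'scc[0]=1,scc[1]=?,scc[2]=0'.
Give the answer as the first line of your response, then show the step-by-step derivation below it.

scc[0]=0,scc[1]=0,scc[2]=1,scc[3]=2,scc[4]=?

step 1: low=(low[0]=0,low[1]=0,low[2]=?,low[3]=?,low[4]=?); scc=(scc[0]=?,scc[1]=?,scc[2]=?,scc[3]=?,scc[4]=?)
step 2: low=(low[0]=0,low[1]=0,low[2]=?,low[3]=?,low[4]=?); scc=(scc[0]=0,scc[1]=0,scc[2]=?,scc[3]=?,scc[4]=?)
step 3: low=(low[0]=0,low[1]=0,low[2]=2,low[3]=?,low[4]=?); scc=(scc[0]=0,scc[1]=0,scc[2]=1,scc[3]=?,scc[4]=?)
step 4: low=(low[0]=0,low[1]=0,low[2]=2,low[3]=3,low[4]=?); scc=(scc[0]=0,scc[1]=0,scc[2]=1,scc[3]=2,scc[4]=?)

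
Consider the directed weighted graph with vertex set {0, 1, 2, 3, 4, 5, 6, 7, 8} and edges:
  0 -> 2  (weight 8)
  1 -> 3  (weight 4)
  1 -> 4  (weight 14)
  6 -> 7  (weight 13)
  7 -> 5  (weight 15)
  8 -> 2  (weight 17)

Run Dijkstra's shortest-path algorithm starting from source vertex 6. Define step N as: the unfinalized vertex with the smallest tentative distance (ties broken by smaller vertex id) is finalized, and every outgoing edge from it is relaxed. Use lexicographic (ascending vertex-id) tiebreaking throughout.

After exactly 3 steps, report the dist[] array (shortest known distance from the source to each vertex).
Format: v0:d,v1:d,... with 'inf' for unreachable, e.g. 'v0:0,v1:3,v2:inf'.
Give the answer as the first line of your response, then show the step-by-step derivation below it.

v0:inf,v1:inf,v2:inf,v3:inf,v4:inf,v5:28,v6:0,v7:13,v8:inf

step 1: dist = v0:inf,v1:inf,v2:inf,v3:inf,v4:inf,v5:inf,v6:0,v7:13,v8:inf
step 2: dist = v0:inf,v1:inf,v2:inf,v3:inf,v4:inf,v5:28,v6:0,v7:13,v8:inf
step 3: dist = v0:inf,v1:inf,v2:inf,v3:inf,v4:inf,v5:28,v6:0,v7:13,v8:inf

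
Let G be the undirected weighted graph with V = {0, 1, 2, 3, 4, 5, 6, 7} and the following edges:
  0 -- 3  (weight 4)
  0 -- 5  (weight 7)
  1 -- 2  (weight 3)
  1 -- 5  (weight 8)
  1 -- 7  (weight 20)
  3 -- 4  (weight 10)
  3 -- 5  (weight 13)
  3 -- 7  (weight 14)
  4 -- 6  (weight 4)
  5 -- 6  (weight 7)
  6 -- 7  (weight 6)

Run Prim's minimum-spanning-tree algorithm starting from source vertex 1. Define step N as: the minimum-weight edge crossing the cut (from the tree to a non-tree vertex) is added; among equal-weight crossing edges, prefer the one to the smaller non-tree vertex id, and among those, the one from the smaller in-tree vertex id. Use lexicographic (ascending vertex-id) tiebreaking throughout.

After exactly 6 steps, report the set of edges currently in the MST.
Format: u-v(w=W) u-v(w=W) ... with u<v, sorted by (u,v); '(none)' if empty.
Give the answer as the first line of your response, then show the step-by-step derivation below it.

0-3(w=4) 0-5(w=7) 1-2(w=3) 1-5(w=8) 4-6(w=4) 5-6(w=7)

step 1: add edge 1-2 (w=3); MST = {1-2(w=3)}
step 2: add edge 1-5 (w=8); MST = {1-2(w=3) 1-5(w=8)}
step 3: add edge 0-5 (w=7); MST = {0-5(w=7) 1-2(w=3) 1-5(w=8)}
step 4: add edge 0-3 (w=4); MST = {0-3(w=4) 0-5(w=7) 1-2(w=3) 1-5(w=8)}
step 5: add edge 5-6 (w=7); MST = {0-3(w=4) 0-5(w=7) 1-2(w=3) 1-5(w=8) 5-6(w=7)}
step 6: add edge 4-6 (w=4); MST = {0-3(w=4) 0-5(w=7) 1-2(w=3) 1-5(w=8) 4-6(w=4) 5-6(w=7)}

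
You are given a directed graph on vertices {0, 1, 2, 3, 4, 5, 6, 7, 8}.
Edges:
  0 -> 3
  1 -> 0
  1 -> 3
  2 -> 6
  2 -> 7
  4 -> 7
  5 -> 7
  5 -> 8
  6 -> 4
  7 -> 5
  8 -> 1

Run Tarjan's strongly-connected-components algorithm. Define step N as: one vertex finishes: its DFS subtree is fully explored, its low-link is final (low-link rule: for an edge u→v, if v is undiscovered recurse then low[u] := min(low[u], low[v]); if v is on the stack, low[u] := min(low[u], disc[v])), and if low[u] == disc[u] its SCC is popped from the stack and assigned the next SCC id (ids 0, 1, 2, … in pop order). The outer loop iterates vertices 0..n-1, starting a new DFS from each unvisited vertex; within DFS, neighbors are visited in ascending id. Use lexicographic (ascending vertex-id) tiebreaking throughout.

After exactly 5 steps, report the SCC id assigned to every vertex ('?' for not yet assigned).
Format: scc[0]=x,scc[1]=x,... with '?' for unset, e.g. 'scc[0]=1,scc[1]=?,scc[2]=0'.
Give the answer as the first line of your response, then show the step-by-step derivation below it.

scc[0]=1,scc[1]=2,scc[2]=?,scc[3]=0,scc[4]=?,scc[5]=?,scc[6]=?,scc[7]=?,scc[8]=3

step 1: low=(low[0]=0,low[1]=?,low[2]=?,low[3]=1,low[4]=?,low[5]=?,low[6]=?,low[7]=?,low[8]=?); scc=(scc[0]=?,scc[1]=?,scc[2]=?,scc[3]=0,scc[4]=?,scc[5]=?,scc[6]=?,scc[7]=?,scc[8]=?)
step 2: low=(low[0]=0,low[1]=?,low[2]=?,low[3]=1,low[4]=?,low[5]=?,low[6]=?,low[7]=?,low[8]=?); scc=(scc[0]=1,scc[1]=?,scc[2]=?,scc[3]=0,scc[4]=?,scc[5]=?,scc[6]=?,scc[7]=?,scc[8]=?)
step 3: low=(low[0]=0,low[1]=2,low[2]=?,low[3]=1,low[4]=?,low[5]=?,low[6]=?,low[7]=?,low[8]=?); scc=(scc[0]=1,scc[1]=2,scc[2]=?,scc[3]=0,scc[4]=?,scc[5]=?,scc[6]=?,scc[7]=?,scc[8]=?)
step 4: low=(low[0]=0,low[1]=2,low[2]=3,low[3]=1,low[4]=5,low[5]=6,low[6]=4,low[7]=6,low[8]=8); scc=(scc[0]=1,scc[1]=2,scc[2]=?,scc[3]=0,scc[4]=?,scc[5]=?,scc[6]=?,scc[7]=?,scc[8]=3)
step 5: low=(low[0]=0,low[1]=2,low[2]=3,low[3]=1,low[4]=5,low[5]=6,low[6]=4,low[7]=6,low[8]=8); scc=(scc[0]=1,scc[1]=2,scc[2]=?,scc[3]=0,scc[4]=?,scc[5]=?,scc[6]=?,scc[7]=?,scc[8]=3)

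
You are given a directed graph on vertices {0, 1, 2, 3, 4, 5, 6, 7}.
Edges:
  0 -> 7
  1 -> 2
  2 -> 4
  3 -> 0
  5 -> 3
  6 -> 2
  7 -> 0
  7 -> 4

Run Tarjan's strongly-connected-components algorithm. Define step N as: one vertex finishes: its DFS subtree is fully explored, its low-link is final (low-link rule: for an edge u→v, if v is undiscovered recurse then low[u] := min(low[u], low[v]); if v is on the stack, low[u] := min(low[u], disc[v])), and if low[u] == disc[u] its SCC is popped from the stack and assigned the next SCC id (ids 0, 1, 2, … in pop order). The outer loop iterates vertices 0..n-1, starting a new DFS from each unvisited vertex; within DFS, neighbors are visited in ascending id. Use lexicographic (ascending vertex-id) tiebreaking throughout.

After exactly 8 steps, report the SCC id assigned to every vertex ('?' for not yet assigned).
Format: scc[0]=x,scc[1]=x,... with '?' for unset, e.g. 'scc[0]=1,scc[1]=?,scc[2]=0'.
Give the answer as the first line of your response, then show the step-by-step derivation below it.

scc[0]=1,scc[1]=3,scc[2]=2,scc[3]=4,scc[4]=0,scc[5]=5,scc[6]=6,scc[7]=1

step 1: low=(low[0]=0,low[1]=?,low[2]=?,low[3]=?,low[4]=2,low[5]=?,low[6]=?,low[7]=0); scc=(scc[0]=?,scc[1]=?,scc[2]=?,scc[3]=?,scc[4]=0,scc[5]=?,scc[6]=?,scc[7]=?)
step 2: low=(low[0]=0,low[1]=?,low[2]=?,low[3]=?,low[4]=2,low[5]=?,low[6]=?,low[7]=0); scc=(scc[0]=?,scc[1]=?,scc[2]=?,scc[3]=?,scc[4]=0,scc[5]=?,scc[6]=?,scc[7]=?)
step 3: low=(low[0]=0,low[1]=?,low[2]=?,low[3]=?,low[4]=2,low[5]=?,low[6]=?,low[7]=0); scc=(scc[0]=1,scc[1]=?,scc[2]=?,scc[3]=?,scc[4]=0,scc[5]=?,scc[6]=?,scc[7]=1)
step 4: low=(low[0]=0,low[1]=3,low[2]=4,low[3]=?,low[4]=2,low[5]=?,low[6]=?,low[7]=0); scc=(scc[0]=1,scc[1]=?,scc[2]=2,scc[3]=?,scc[4]=0,scc[5]=?,scc[6]=?,scc[7]=1)
step 5: low=(low[0]=0,low[1]=3,low[2]=4,low[3]=?,low[4]=2,low[5]=?,low[6]=?,low[7]=0); scc=(scc[0]=1,scc[1]=3,scc[2]=2,scc[3]=?,scc[4]=0,scc[5]=?,scc[6]=?,scc[7]=1)
step 6: low=(low[0]=0,low[1]=3,low[2]=4,low[3]=5,low[4]=2,low[5]=?,low[6]=?,low[7]=0); scc=(scc[0]=1,scc[1]=3,scc[2]=2,scc[3]=4,scc[4]=0,scc[5]=?,scc[6]=?,scc[7]=1)
step 7: low=(low[0]=0,low[1]=3,low[2]=4,low[3]=5,low[4]=2,low[5]=6,low[6]=?,low[7]=0); scc=(scc[0]=1,scc[1]=3,scc[2]=2,scc[3]=4,scc[4]=0,scc[5]=5,scc[6]=?,scc[7]=1)
step 8: low=(low[0]=0,low[1]=3,low[2]=4,low[3]=5,low[4]=2,low[5]=6,low[6]=7,low[7]=0); scc=(scc[0]=1,scc[1]=3,scc[2]=2,scc[3]=4,scc[4]=0,scc[5]=5,scc[6]=6,scc[7]=1)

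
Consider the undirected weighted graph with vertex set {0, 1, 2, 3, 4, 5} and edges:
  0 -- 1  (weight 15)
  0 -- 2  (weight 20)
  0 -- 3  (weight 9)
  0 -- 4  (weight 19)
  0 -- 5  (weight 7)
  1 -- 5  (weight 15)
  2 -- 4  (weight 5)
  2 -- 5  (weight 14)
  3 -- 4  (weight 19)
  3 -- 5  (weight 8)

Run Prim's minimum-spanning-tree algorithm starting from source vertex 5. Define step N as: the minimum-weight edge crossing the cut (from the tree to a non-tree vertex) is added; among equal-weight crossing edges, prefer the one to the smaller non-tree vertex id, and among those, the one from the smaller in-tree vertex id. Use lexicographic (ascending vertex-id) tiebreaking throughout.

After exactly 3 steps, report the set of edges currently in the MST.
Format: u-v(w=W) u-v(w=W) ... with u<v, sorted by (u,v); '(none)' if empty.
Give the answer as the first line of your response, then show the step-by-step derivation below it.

0-5(w=7) 2-5(w=14) 3-5(w=8)

step 1: add edge 0-5 (w=7); MST = {0-5(w=7)}
step 2: add edge 3-5 (w=8); MST = {0-5(w=7) 3-5(w=8)}
step 3: add edge 2-5 (w=14); MST = {0-5(w=7) 2-5(w=14) 3-5(w=8)}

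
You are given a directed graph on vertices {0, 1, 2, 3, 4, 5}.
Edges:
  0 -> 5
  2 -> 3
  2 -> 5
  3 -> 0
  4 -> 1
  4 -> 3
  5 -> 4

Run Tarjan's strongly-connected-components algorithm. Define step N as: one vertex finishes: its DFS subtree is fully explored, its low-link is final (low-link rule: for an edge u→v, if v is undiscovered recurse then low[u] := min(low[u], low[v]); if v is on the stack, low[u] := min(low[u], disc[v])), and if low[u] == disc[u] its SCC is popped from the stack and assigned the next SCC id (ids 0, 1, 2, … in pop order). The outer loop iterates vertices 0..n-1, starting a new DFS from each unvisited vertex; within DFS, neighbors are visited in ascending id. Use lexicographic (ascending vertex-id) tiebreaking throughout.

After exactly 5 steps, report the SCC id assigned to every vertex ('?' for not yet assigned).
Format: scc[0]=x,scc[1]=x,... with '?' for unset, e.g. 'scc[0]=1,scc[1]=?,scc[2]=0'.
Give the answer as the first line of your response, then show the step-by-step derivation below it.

scc[0]=1,scc[1]=0,scc[2]=?,scc[3]=1,scc[4]=1,scc[5]=1

step 1: low=(low[0]=0,low[1]=3,low[2]=?,low[3]=?,low[4]=2,low[5]=1); scc=(scc[0]=?,scc[1]=0,scc[2]=?,scc[3]=?,scc[4]=?,scc[5]=?)
step 2: low=(low[0]=0,low[1]=3,low[2]=?,low[3]=0,low[4]=2,low[5]=1); scc=(scc[0]=?,scc[1]=0,scc[2]=?,scc[3]=?,scc[4]=?,scc[5]=?)
step 3: low=(low[0]=0,low[1]=3,low[2]=?,low[3]=0,low[4]=0,low[5]=1); scc=(scc[0]=?,scc[1]=0,scc[2]=?,scc[3]=?,scc[4]=?,scc[5]=?)
step 4: low=(low[0]=0,low[1]=3,low[2]=?,low[3]=0,low[4]=0,low[5]=0); scc=(scc[0]=?,scc[1]=0,scc[2]=?,scc[3]=?,scc[4]=?,scc[5]=?)
step 5: low=(low[0]=0,low[1]=3,low[2]=?,low[3]=0,low[4]=0,low[5]=0); scc=(scc[0]=1,scc[1]=0,scc[2]=?,scc[3]=1,scc[4]=1,scc[5]=1)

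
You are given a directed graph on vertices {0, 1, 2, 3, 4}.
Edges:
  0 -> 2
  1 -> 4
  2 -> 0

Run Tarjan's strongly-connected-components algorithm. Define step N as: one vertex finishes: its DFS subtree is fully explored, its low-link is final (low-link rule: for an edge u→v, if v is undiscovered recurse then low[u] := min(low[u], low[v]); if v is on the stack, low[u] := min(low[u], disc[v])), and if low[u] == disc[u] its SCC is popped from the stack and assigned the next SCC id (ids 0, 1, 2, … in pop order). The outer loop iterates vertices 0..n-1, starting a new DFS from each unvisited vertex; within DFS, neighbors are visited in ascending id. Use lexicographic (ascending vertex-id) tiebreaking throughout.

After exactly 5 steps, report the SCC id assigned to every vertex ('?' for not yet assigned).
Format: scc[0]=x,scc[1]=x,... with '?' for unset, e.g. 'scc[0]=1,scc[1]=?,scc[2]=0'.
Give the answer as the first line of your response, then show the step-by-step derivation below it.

scc[0]=0,scc[1]=2,scc[2]=0,scc[3]=3,scc[4]=1

step 1: low=(low[0]=0,low[1]=?,low[2]=0,low[3]=?,low[4]=?); scc=(scc[0]=?,scc[1]=?,scc[2]=?,scc[3]=?,scc[4]=?)
step 2: low=(low[0]=0,low[1]=?,low[2]=0,low[3]=?,low[4]=?); scc=(scc[0]=0,scc[1]=?,scc[2]=0,scc[3]=?,scc[4]=?)
step 3: low=(low[0]=0,low[1]=2,low[2]=0,low[3]=?,low[4]=3); scc=(scc[0]=0,scc[1]=?,scc[2]=0,scc[3]=?,scc[4]=1)
step 4: low=(low[0]=0,low[1]=2,low[2]=0,low[3]=?,low[4]=3); scc=(scc[0]=0,scc[1]=2,scc[2]=0,scc[3]=?,scc[4]=1)
step 5: low=(low[0]=0,low[1]=2,low[2]=0,low[3]=4,low[4]=3); scc=(scc[0]=0,scc[1]=2,scc[2]=0,scc[3]=3,scc[4]=1)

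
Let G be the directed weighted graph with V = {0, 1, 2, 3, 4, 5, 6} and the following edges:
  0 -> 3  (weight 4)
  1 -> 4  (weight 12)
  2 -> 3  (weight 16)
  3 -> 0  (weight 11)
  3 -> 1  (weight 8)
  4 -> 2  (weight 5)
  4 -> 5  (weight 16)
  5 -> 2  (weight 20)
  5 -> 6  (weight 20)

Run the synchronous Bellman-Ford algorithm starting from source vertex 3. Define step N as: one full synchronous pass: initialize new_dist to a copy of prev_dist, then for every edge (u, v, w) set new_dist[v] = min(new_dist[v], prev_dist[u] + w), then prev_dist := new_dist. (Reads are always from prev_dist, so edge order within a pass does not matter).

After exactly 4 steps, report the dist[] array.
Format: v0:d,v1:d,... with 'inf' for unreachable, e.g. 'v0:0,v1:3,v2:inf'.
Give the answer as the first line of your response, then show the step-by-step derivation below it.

v0:11,v1:8,v2:25,v3:0,v4:20,v5:36,v6:56

step 1: dist = v0:11,v1:8,v2:inf,v3:0,v4:inf,v5:inf,v6:inf
step 2: dist = v0:11,v1:8,v2:inf,v3:0,v4:20,v5:inf,v6:inf
step 3: dist = v0:11,v1:8,v2:25,v3:0,v4:20,v5:36,v6:inf
step 4: dist = v0:11,v1:8,v2:25,v3:0,v4:20,v5:36,v6:56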